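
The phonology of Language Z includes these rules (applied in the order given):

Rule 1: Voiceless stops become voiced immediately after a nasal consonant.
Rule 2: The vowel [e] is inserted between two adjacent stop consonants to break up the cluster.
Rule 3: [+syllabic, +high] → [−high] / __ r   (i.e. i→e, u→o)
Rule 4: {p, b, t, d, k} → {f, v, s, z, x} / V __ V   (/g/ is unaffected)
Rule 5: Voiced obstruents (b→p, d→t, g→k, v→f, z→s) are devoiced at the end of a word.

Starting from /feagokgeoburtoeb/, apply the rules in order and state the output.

feagoxegeovortoep

Rule 1 (post-nasal voicing): no segment meets the environment; /feagokgeoburtoeb/ is unchanged.
Rule 2 (stop-cluster e-epenthesis): /k/ and /g/ form a stop–stop cluster, so [e] is inserted between them. /feagokgeoburtoeb/ → feagokegeoburtoeb.
Rule 3 (pre-rhotic lowering): /u/ is a high vowel immediately before /r/, so it lowers to [o]. /feagokegeoburtoeb/ → feagokegeobortoeb.
Rule 4 (intervocalic spirantization): /k/ is a stop between vowels /o/ and /e/, so it spirantizes to the fricative [x]. /b/ is a stop between vowels /o/ and /o/, so it spirantizes to the fricative [v]. /feagokegeobortoeb/ → feagoxegeovortoeb.
Rule 5 (final devoicing): /b/ is a voiced obstruent in word-final position, so it devoices to [p]. /feagoxegeovortoeb/ → feagoxegeovortoep.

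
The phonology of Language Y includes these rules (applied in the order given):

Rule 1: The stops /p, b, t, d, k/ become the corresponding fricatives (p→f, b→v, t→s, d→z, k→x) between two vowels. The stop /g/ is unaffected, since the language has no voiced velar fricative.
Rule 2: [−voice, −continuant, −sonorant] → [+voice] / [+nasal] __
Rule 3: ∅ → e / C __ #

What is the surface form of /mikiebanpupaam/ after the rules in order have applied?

mixievanbufaame

Rule 1 (intervocalic spirantization): /k/ is a stop between vowels /i/ and /i/, so it spirantizes to the fricative [x]. /b/ is a stop between vowels /e/ and /a/, so it spirantizes to the fricative [v]. /p/ is a stop between vowels /u/ and /a/, so it spirantizes to the fricative [f]. /mikiebanpupaam/ → mixievanpufaam.
Rule 2 (post-nasal voicing): /p/ is a voiceless stop immediately after the nasal /n/, so it voices to [b]. /mixievanpufaam/ → mixievanbufaam.
Rule 3 (final e-epenthesis): the form ends in the consonant /m/, so [e] is inserted word-finally. /mixievanbufaam/ → mixievanbufaame.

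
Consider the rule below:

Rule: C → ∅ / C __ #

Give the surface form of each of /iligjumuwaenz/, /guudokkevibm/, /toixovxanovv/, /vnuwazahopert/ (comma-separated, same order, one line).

/iligjumuwaenz/: /z/ is the second consonant of a word-final cluster /nz/, so it deletes. → [iligjumuwaen].
/guudokkevibm/: /m/ is the second consonant of a word-final cluster /bm/, so it deletes. → [guudokkevib].
/toixovxanovv/: /v/ is the second consonant of a word-final cluster /vv/, so it deletes. → [toixovxanov].
/vnuwazahopert/: /t/ is the second consonant of a word-final cluster /rt/, so it deletes. → [vnuwazahoper].

iligjumuwaen, guudokkevib, toixovxanov, vnuwazahoper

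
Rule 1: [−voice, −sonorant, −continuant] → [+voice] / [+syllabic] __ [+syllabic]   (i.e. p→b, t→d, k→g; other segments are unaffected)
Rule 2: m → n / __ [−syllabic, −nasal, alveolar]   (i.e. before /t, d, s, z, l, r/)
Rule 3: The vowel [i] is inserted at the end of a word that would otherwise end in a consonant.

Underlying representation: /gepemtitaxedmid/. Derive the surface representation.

Rule 1 (intervocalic voicing): /p/ is a voiceless stop between vowels /e/ and /e/, so it voices to [b]. /t/ is a voiceless stop between vowels /i/ and /a/, so it voices to [d]. /gepemtitaxedmid/ → gebemtidaxedmid.
Rule 2 (nasal place assimilation): /m/ precedes the alveolar consonant /t/, so it assimilates in place to [n]. /gebemtidaxedmid/ → gebentidaxedmid.
Rule 3 (final i-epenthesis): the form ends in the consonant /d/, so [i] is inserted word-finally. /gebentidaxedmid/ → gebentidaxedmidi.

gebentidaxedmidi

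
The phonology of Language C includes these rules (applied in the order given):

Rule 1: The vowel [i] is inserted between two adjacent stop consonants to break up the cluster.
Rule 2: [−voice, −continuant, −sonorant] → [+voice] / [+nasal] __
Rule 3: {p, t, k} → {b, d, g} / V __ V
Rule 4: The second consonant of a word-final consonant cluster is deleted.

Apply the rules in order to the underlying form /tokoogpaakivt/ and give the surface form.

Rule 1 (stop-cluster i-epenthesis): /g/ and /p/ form a stop–stop cluster, so [i] is inserted between them. /tokoogpaakivt/ → tokoogipaakivt.
Rule 2 (post-nasal voicing): no segment meets the environment; /tokoogipaakivt/ is unchanged.
Rule 3 (intervocalic voicing): /k/ is a voiceless stop between vowels /o/ and /o/, so it voices to [g]. /p/ is a voiceless stop between vowels /i/ and /a/, so it voices to [b]. /k/ is a voiceless stop between vowels /a/ and /i/, so it voices to [g]. /tokoogipaakivt/ → togoogibaagivt.
Rule 4 (final cluster simplification): /t/ is the second consonant of a word-final cluster /vt/, so it deletes. /togoogibaagivt/ → togoogibaagiv.

togoogibaagiv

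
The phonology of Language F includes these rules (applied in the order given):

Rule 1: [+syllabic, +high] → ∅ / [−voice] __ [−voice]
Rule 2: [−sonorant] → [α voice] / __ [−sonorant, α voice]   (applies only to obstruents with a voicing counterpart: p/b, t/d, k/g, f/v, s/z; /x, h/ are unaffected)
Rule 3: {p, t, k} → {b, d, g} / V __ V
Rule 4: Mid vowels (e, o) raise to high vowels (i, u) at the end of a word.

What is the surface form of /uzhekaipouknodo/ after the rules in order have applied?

ushegaibouknodu

Rule 1 (high vowel syncope): no segment meets the environment; /uzhekaipouknodo/ is unchanged.
Rule 2 (regressive voicing assimilation): /z/ precedes the voiceless obstruent /h/, so it devoices to [s] by assimilation. /uzhekaipouknodo/ → ushekaipouknodo.
Rule 3 (intervocalic voicing): /k/ is a voiceless stop between vowels /e/ and /a/, so it voices to [g]. /p/ is a voiceless stop between vowels /i/ and /o/, so it voices to [b]. /ushekaipouknodo/ → ushegaibouknodo.
Rule 4 (final vowel raising): /o/ is a mid vowel in word-final position, so it raises to [u]. /ushegaibouknodo/ → ushegaibouknodu.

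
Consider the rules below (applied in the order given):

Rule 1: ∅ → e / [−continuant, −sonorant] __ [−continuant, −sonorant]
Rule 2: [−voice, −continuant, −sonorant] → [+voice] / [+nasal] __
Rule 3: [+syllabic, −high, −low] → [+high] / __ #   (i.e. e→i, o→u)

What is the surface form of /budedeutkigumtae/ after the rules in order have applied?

Rule 1 (stop-cluster e-epenthesis): /t/ and /k/ form a stop–stop cluster, so [e] is inserted between them. /budedeutkigumtae/ → budedeutekigumtae.
Rule 2 (post-nasal voicing): /t/ is a voiceless stop immediately after the nasal /m/, so it voices to [d]. /budedeutekigumtae/ → budedeutekigumdae.
Rule 3 (final vowel raising): /e/ is a mid vowel in word-final position, so it raises to [i]. /budedeutekigumdae/ → budedeutekigumdai.

budedeutekigumdai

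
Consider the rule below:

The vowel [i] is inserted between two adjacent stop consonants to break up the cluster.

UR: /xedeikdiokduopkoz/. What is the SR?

xedeikidiokiduopikoz

/k/ and /d/ form a stop–stop cluster, so [i] is inserted between them.
/k/ and /d/ form a stop–stop cluster, so [i] is inserted between them.
/p/ and /k/ form a stop–stop cluster, so [i] is inserted between them.
Surface form: [xedeikidiokiduopikoz].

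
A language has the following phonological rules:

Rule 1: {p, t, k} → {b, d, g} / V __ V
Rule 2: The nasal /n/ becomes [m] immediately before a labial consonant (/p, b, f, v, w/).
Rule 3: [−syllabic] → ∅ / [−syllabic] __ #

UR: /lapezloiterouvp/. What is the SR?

labezloiderouv

Rule 1 (intervocalic voicing): /p/ is a voiceless stop between vowels /a/ and /e/, so it voices to [b]. /t/ is a voiceless stop between vowels /i/ and /e/, so it voices to [d]. /lapezloiterouvp/ → labezloiderouvp.
Rule 2 (nasal place assimilation): no segment meets the environment; /labezloiderouvp/ is unchanged.
Rule 3 (final cluster simplification): /p/ is the second consonant of a word-final cluster /vp/, so it deletes. /labezloiderouvp/ → labezloiderouv.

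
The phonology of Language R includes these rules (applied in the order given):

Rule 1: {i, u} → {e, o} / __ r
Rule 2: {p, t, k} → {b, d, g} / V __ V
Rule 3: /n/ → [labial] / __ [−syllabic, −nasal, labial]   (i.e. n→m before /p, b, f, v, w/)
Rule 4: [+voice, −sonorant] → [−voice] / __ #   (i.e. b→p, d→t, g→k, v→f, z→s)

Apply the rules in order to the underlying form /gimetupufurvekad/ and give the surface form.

Rule 1 (pre-rhotic lowering): /u/ is a high vowel immediately before /r/, so it lowers to [o]. /gimetupufurvekad/ → gimetupuforvekad.
Rule 2 (intervocalic voicing): /t/ is a voiceless stop between vowels /e/ and /u/, so it voices to [d]. /p/ is a voiceless stop between vowels /u/ and /u/, so it voices to [b]. /k/ is a voiceless stop between vowels /e/ and /a/, so it voices to [g]. /gimetupuforvekad/ → gimedubuforvegad.
Rule 3 (nasal place assimilation): no segment meets the environment; /gimedubuforvegad/ is unchanged.
Rule 4 (final devoicing): /d/ is a voiced obstruent in word-final position, so it devoices to [t]. /gimedubuforvegad/ → gimedubuforvegat.

gimedubuforvegat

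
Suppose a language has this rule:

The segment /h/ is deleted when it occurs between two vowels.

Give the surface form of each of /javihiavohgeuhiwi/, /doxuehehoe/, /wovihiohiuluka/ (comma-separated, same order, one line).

javiiavohgeuiwi, doxueeoe, woviioiuluka

/javihiavohgeuhiwi/: /h/ occurs between vowels /i/ and /i/, so it deletes. /h/ occurs between vowels /u/ and /i/, so it deletes. → [javiiavohgeuiwi].
/doxuehehoe/: /h/ occurs between vowels /e/ and /e/, so it deletes. /h/ occurs between vowels /e/ and /o/, so it deletes. → [doxueeoe].
/wovihiohiuluka/: /h/ occurs between vowels /i/ and /i/, so it deletes. /h/ occurs between vowels /o/ and /i/, so it deletes. → [woviioiuluka].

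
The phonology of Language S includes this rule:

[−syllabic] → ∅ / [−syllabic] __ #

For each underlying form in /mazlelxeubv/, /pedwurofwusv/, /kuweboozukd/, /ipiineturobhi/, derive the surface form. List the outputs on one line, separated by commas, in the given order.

/mazlelxeubv/: /v/ is the second consonant of a word-final cluster /bv/, so it deletes. → [mazlelxeub].
/pedwurofwusv/: /v/ is the second consonant of a word-final cluster /sv/, so it deletes. → [pedwurofwus].
/kuweboozukd/: /d/ is the second consonant of a word-final cluster /kd/, so it deletes. → [kuweboozuk].
/ipiineturobhi/: the rule's environment is not met; surfaces unchanged as [ipiineturobhi].

mazlelxeub, pedwurofwus, kuweboozuk, ipiineturobhi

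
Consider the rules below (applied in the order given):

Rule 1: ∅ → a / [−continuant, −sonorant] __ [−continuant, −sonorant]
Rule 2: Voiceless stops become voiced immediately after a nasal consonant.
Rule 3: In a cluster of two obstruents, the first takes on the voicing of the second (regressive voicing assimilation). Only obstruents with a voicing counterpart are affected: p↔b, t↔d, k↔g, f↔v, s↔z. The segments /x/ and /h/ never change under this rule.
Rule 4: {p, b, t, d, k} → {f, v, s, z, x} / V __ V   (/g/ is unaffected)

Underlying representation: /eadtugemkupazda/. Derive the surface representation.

Rule 1 (stop-cluster a-epenthesis): /d/ and /t/ form a stop–stop cluster, so [a] is inserted between them. /eadtugemkupazda/ → eadatugemkupazda.
Rule 2 (post-nasal voicing): /k/ is a voiceless stop immediately after the nasal /m/, so it voices to [g]. /eadatugemkupazda/ → eadatugemgupazda.
Rule 3 (regressive voicing assimilation): no segment meets the environment; /eadatugemgupazda/ is unchanged.
Rule 4 (intervocalic spirantization): /d/ is a stop between vowels /a/ and /a/, so it spirantizes to the fricative [z]. /t/ is a stop between vowels /a/ and /u/, so it spirantizes to the fricative [s]. /p/ is a stop between vowels /u/ and /a/, so it spirantizes to the fricative [f]. /eadatugemgupazda/ → eazasugemgufazda.

eazasugemgufazda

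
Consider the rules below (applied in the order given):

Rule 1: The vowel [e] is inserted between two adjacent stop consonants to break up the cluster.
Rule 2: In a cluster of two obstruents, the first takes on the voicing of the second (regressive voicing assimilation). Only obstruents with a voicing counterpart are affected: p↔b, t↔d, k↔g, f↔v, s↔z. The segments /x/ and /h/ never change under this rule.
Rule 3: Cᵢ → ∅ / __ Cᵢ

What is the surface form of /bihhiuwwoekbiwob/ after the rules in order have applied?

Rule 1 (stop-cluster e-epenthesis): /k/ and /b/ form a stop–stop cluster, so [e] is inserted between them. /bihhiuwwoekbiwob/ → bihhiuwwoekebiwob.
Rule 2 (regressive voicing assimilation): no segment meets the environment; /bihhiuwwoekebiwob/ is unchanged.
Rule 3 (degemination): /hh/ is a geminate; the first /h/ deletes. /ww/ is a geminate; the first /w/ deletes. /bihhiuwwoekebiwob/ → bihiuwoekebiwob.

bihiuwoekebiwob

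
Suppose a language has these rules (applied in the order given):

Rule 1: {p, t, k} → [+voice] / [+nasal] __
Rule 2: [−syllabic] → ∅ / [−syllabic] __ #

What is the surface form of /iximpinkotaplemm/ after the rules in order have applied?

Rule 1 (post-nasal voicing): /p/ is a voiceless stop immediately after the nasal /m/, so it voices to [b]. /k/ is a voiceless stop immediately after the nasal /n/, so it voices to [g]. /iximpinkotaplemm/ → iximbingotaplemm.
Rule 2 (final cluster simplification): /m/ is the second consonant of a word-final cluster /mm/, so it deletes. /iximbingotaplemm/ → iximbingotaplem.

iximbingotaplem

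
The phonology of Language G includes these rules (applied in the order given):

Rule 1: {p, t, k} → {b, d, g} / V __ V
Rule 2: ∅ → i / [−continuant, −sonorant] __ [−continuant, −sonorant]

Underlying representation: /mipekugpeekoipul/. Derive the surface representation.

mibegugipeegoibul

Rule 1 (intervocalic voicing): /p/ is a voiceless stop between vowels /i/ and /e/, so it voices to [b]. /k/ is a voiceless stop between vowels /e/ and /u/, so it voices to [g]. /k/ is a voiceless stop between vowels /e/ and /o/, so it voices to [g]. /p/ is a voiceless stop between vowels /i/ and /u/, so it voices to [b]. /mipekugpeekoipul/ → mibegugpeegoibul.
Rule 2 (stop-cluster i-epenthesis): /g/ and /p/ form a stop–stop cluster, so [i] is inserted between them. /mibegugpeegoibul/ → mibegugipeegoibul.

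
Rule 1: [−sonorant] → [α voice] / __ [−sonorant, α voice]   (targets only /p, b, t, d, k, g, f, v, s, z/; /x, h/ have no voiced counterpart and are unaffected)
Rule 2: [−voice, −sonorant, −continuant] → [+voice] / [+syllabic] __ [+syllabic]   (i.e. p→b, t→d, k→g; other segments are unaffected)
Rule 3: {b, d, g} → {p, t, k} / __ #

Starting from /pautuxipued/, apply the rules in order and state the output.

pauduxibuet

Rule 1 (regressive voicing assimilation): no segment meets the environment; /pautuxipued/ is unchanged.
Rule 2 (intervocalic voicing): /t/ is a voiceless stop between vowels /u/ and /u/, so it voices to [d]. /p/ is a voiceless stop between vowels /i/ and /u/, so it voices to [b]. /pautuxipued/ → pauduxibued.
Rule 3 (final devoicing): /d/ is a voiced stop in word-final position, so it devoices to [t]. /pauduxibued/ → pauduxibuet.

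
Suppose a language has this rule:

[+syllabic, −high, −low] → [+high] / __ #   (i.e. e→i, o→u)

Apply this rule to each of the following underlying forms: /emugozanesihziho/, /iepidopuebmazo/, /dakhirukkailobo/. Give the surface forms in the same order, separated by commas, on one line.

emugozanesihzihu, iepidopuebmazu, dakhirukkailobu

/emugozanesihziho/: /o/ is a mid vowel in word-final position, so it raises to [u]. → [emugozanesihzihu].
/iepidopuebmazo/: /o/ is a mid vowel in word-final position, so it raises to [u]. → [iepidopuebmazu].
/dakhirukkailobo/: /o/ is a mid vowel in word-final position, so it raises to [u]. → [dakhirukkailobu].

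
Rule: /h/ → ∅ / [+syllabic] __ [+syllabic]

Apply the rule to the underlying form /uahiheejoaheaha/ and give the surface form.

/h/ occurs between vowels /a/ and /i/, so it deletes.
/h/ occurs between vowels /i/ and /e/, so it deletes.
/h/ occurs between vowels /a/ and /e/, so it deletes.
/h/ occurs between vowels /a/ and /a/, so it deletes.
Surface form: [uaieejoaeaa].

uaieejoaeaa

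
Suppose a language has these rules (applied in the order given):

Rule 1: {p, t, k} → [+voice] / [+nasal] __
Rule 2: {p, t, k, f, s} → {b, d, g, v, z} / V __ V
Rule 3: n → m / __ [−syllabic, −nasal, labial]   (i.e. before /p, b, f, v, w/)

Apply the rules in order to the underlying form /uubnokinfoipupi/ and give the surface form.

Rule 1 (post-nasal voicing): no segment meets the environment; /uubnokinfoipupi/ is unchanged.
Rule 2 (intervocalic voicing): /k/ is a voiceless obstruent between vowels /o/ and /i/, so it voices to [g]. /p/ is a voiceless obstruent between vowels /i/ and /u/, so it voices to [b]. /p/ is a voiceless obstruent between vowels /u/ and /i/, so it voices to [b]. /uubnokinfoipupi/ → uubnoginfoibubi.
Rule 3 (nasal place assimilation): /n/ precedes the labial consonant /f/, so it assimilates in place to [m]. /uubnoginfoibubi/ → uubnogimfoibubi.

uubnogimfoibubi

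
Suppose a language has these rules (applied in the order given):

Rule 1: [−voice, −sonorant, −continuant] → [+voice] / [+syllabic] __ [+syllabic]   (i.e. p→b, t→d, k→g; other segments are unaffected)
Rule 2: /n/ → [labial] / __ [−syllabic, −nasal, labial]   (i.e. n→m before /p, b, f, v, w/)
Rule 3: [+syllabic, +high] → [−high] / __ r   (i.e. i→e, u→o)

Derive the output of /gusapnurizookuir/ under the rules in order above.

gusapnorizooguer

Rule 1 (intervocalic voicing): /k/ is a voiceless stop between vowels /o/ and /u/, so it voices to [g]. /gusapnurizookuir/ → gusapnurizooguir.
Rule 2 (nasal place assimilation): no segment meets the environment; /gusapnurizooguir/ is unchanged.
Rule 3 (pre-rhotic lowering): /u/ is a high vowel immediately before /r/, so it lowers to [o]. /i/ is a high vowel immediately before /r/, so it lowers to [e]. /gusapnurizooguir/ → gusapnorizooguer.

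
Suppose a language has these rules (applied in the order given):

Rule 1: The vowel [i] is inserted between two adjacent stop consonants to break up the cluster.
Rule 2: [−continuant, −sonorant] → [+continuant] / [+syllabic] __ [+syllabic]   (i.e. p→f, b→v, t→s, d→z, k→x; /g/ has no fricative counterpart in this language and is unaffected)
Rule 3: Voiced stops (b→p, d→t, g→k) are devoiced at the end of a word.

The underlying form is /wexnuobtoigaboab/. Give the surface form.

Rule 1 (stop-cluster i-epenthesis): /b/ and /t/ form a stop–stop cluster, so [i] is inserted between them. /wexnuobtoigaboab/ → wexnuobitoigaboab.
Rule 2 (intervocalic spirantization): /b/ is a stop between vowels /o/ and /i/, so it spirantizes to the fricative [v]. /t/ is a stop between vowels /i/ and /o/, so it spirantizes to the fricative [s]. /b/ is a stop between vowels /a/ and /o/, so it spirantizes to the fricative [v]. /wexnuobitoigaboab/ → wexnuovisoigavoab.
Rule 3 (final devoicing): /b/ is a voiced stop in word-final position, so it devoices to [p]. /wexnuovisoigavoab/ → wexnuovisoigavoap.

wexnuovisoigavoap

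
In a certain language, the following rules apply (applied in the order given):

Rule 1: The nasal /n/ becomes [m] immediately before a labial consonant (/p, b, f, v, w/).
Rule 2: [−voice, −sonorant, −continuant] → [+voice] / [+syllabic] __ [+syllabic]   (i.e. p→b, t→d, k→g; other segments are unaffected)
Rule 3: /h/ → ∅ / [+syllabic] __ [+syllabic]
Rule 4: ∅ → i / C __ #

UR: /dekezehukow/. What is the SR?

Rule 1 (nasal place assimilation): no segment meets the environment; /dekezehukow/ is unchanged.
Rule 2 (intervocalic voicing): /k/ is a voiceless stop between vowels /e/ and /e/, so it voices to [g]. /k/ is a voiceless stop between vowels /u/ and /o/, so it voices to [g]. /dekezehukow/ → degezehugow.
Rule 3 (intervocalic h-deletion): /h/ occurs between vowels /e/ and /u/, so it deletes. /degezehugow/ → degezeugow.
Rule 4 (final i-epenthesis): the form ends in the consonant /w/, so [i] is inserted word-finally. /degezeugow/ → degezeugowi.

degezeugowi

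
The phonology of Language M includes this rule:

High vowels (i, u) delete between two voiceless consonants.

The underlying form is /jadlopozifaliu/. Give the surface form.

jadlopozifaliu

No segment of /jadlopozifaliu/ meets the structural description of the rule, so the form surfaces unchanged.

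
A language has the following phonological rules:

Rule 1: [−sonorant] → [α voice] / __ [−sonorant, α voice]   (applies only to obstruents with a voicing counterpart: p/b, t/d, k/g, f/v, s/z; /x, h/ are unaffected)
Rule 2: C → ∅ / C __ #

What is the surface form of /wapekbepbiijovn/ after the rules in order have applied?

wapegbebbiijov

Rule 1 (regressive voicing assimilation): /k/ precedes the voiced obstruent /b/, so it voices to [g] by assimilation. /p/ precedes the voiced obstruent /b/, so it voices to [b] by assimilation. /wapekbepbiijovn/ → wapegbebbiijovn.
Rule 2 (final cluster simplification): /n/ is the second consonant of a word-final cluster /vn/, so it deletes. /wapegbebbiijovn/ → wapegbebbiijov.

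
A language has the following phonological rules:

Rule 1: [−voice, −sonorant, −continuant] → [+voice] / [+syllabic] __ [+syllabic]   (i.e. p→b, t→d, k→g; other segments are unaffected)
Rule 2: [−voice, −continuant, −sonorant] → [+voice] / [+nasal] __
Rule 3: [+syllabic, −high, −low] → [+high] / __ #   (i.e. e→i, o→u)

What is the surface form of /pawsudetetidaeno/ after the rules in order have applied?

pawsudededidaenu

Rule 1 (intervocalic voicing): /t/ is a voiceless stop between vowels /e/ and /e/, so it voices to [d]. /t/ is a voiceless stop between vowels /e/ and /i/, so it voices to [d]. /pawsudetetidaeno/ → pawsudededidaeno.
Rule 2 (post-nasal voicing): no segment meets the environment; /pawsudededidaeno/ is unchanged.
Rule 3 (final vowel raising): /o/ is a mid vowel in word-final position, so it raises to [u]. /pawsudededidaeno/ → pawsudededidaenu.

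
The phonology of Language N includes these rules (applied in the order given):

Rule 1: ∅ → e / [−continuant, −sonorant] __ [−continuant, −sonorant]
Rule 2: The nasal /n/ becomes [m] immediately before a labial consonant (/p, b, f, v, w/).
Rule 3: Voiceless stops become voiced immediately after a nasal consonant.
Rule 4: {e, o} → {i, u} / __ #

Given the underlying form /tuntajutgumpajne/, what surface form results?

Rule 1 (stop-cluster e-epenthesis): /t/ and /g/ form a stop–stop cluster, so [e] is inserted between them. /tuntajutgumpajne/ → tuntajutegumpajne.
Rule 2 (nasal place assimilation): no segment meets the environment; /tuntajutegumpajne/ is unchanged.
Rule 3 (post-nasal voicing): /t/ is a voiceless stop immediately after the nasal /n/, so it voices to [d]. /p/ is a voiceless stop immediately after the nasal /m/, so it voices to [b]. /tuntajutegumpajne/ → tundajutegumbajne.
Rule 4 (final vowel raising): /e/ is a mid vowel in word-final position, so it raises to [i]. /tundajutegumbajne/ → tundajutegumbajni.

tundajutegumbajni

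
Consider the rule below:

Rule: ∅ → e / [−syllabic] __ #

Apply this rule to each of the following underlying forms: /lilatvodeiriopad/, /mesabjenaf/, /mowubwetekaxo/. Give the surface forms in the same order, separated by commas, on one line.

/lilatvodeiriopad/: the form ends in the consonant /d/, so [e] is inserted word-finally. → [lilatvodeiriopade].
/mesabjenaf/: the form ends in the consonant /f/, so [e] is inserted word-finally. → [mesabjenafe].
/mowubwetekaxo/: the rule's environment is not met; surfaces unchanged as [mowubwetekaxo].

lilatvodeiriopade, mesabjenafe, mowubwetekaxo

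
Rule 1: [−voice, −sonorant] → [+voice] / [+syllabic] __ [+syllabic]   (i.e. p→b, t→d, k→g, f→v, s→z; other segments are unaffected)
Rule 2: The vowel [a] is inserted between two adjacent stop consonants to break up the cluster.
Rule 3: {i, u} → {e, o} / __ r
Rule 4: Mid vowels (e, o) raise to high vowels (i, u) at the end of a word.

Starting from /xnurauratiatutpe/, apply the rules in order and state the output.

Rule 1 (intervocalic voicing): /t/ is a voiceless obstruent between vowels /a/ and /i/, so it voices to [d]. /t/ is a voiceless obstruent between vowels /a/ and /u/, so it voices to [d]. /xnurauratiatutpe/ → xnurauradiadutpe.
Rule 2 (stop-cluster a-epenthesis): /t/ and /p/ form a stop–stop cluster, so [a] is inserted between them. /xnurauradiadutpe/ → xnurauradiadutape.
Rule 3 (pre-rhotic lowering): /u/ is a high vowel immediately before /r/, so it lowers to [o]. /u/ is a high vowel immediately before /r/, so it lowers to [o]. /xnurauradiadutape/ → xnoraoradiadutape.
Rule 4 (final vowel raising): /e/ is a mid vowel in word-final position, so it raises to [i]. /xnoraoradiadutape/ → xnoraoradiadutapi.

xnoraoradiadutapi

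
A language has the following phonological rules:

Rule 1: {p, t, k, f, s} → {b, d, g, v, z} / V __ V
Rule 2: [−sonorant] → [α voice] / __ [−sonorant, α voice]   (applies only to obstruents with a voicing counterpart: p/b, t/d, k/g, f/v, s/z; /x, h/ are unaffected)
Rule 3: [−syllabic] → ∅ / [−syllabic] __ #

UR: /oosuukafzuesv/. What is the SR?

oozuugavzuez

Rule 1 (intervocalic voicing): /s/ is a voiceless obstruent between vowels /o/ and /u/, so it voices to [z]. /k/ is a voiceless obstruent between vowels /u/ and /a/, so it voices to [g]. /oosuukafzuesv/ → oozuugafzuesv.
Rule 2 (regressive voicing assimilation): /f/ precedes the voiced obstruent /z/, so it voices to [v] by assimilation. /s/ precedes the voiced obstruent /v/, so it voices to [z] by assimilation. /oozuugafzuesv/ → oozuugavzuezv.
Rule 3 (final cluster simplification): /v/ is the second consonant of a word-final cluster /zv/, so it deletes. /oozuugavzuezv/ → oozuugavzuez.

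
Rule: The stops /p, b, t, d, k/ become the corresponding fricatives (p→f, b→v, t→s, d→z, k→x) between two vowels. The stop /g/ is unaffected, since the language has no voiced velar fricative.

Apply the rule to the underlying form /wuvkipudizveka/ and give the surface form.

wuvkifuzizvexa

Scanning /wuvkipudizveka/: /k/ at position 4 is not in the conditioning environment; /p/ is a stop between vowels /i/ and /u/, so it spirantizes to the fricative [f]; /d/ is a stop between vowels /u/ and /i/, so it spirantizes to the fricative [z]; /k/ is a stop between vowels /e/ and /a/, so it spirantizes to the fricative [x].
Result: [wuvkifuzizvexa].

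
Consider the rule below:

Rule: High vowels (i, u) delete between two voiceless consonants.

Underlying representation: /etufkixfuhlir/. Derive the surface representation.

/u/ is a high vowel flanked by voiceless consonants /t/ and /f/, so it deletes.
/i/ is a high vowel flanked by voiceless consonants /k/ and /x/, so it deletes.
/u/ is a high vowel flanked by voiceless consonants /f/ and /h/, so it deletes.
Surface form: [etfkxfhlir].

etfkxfhlir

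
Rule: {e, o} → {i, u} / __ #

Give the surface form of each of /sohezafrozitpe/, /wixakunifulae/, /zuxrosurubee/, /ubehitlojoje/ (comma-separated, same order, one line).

sohezafrozitpi, wixakunifulai, zuxrosurubei, ubehitlojoji

/sohezafrozitpe/: /e/ is a mid vowel in word-final position, so it raises to [i]. → [sohezafrozitpi].
/wixakunifulae/: /e/ is a mid vowel in word-final position, so it raises to [i]. → [wixakunifulai].
/zuxrosurubee/: /e/ is a mid vowel in word-final position, so it raises to [i]. → [zuxrosurubei].
/ubehitlojoje/: /e/ is a mid vowel in word-final position, so it raises to [i]. → [ubehitlojoji].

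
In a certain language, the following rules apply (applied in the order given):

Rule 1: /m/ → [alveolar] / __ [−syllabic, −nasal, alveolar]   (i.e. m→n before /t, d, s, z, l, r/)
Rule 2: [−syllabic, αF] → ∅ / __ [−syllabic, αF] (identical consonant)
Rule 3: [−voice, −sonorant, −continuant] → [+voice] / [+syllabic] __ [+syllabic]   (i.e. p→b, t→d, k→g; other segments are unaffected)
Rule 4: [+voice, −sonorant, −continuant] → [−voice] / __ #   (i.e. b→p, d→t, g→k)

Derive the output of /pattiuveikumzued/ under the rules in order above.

padiuveigunzuet

Rule 1 (nasal place assimilation): /m/ precedes the alveolar consonant /z/, so it assimilates in place to [n]. /pattiuveikumzued/ → pattiuveikunzued.
Rule 2 (degemination): /tt/ is a geminate; the first /t/ deletes. /pattiuveikunzued/ → patiuveikunzued.
Rule 3 (intervocalic voicing): /t/ is a voiceless stop between vowels /a/ and /i/, so it voices to [d]. /k/ is a voiceless stop between vowels /i/ and /u/, so it voices to [g]. /patiuveikunzued/ → padiuveigunzued.
Rule 4 (final devoicing): /d/ is a voiced stop in word-final position, so it devoices to [t]. /padiuveigunzued/ → padiuveigunzuet.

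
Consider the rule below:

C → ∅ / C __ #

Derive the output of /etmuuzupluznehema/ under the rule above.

etmuuzupluznehema

No segment of /etmuuzupluznehema/ meets the structural description of the rule, so the form surfaces unchanged.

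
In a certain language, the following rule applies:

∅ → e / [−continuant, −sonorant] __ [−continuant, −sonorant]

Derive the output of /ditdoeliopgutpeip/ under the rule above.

ditedoeliopegutepeip

/t/ and /d/ form a stop–stop cluster, so [e] is inserted between them.
/p/ and /g/ form a stop–stop cluster, so [e] is inserted between them.
/t/ and /p/ form a stop–stop cluster, so [e] is inserted between them.
Surface form: [ditedoeliopegutepeip].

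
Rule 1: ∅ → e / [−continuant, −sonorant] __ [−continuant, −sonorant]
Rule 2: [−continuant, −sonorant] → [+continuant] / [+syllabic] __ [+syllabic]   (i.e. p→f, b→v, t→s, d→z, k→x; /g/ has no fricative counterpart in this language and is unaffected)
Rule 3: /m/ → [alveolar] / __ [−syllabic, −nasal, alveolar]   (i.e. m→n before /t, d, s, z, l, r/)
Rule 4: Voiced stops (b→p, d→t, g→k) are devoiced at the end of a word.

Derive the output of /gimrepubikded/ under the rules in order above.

Rule 1 (stop-cluster e-epenthesis): /k/ and /d/ form a stop–stop cluster, so [e] is inserted between them. /gimrepubikded/ → gimrepubikeded.
Rule 2 (intervocalic spirantization): /p/ is a stop between vowels /e/ and /u/, so it spirantizes to the fricative [f]. /b/ is a stop between vowels /u/ and /i/, so it spirantizes to the fricative [v]. /k/ is a stop between vowels /i/ and /e/, so it spirantizes to the fricative [x]. /d/ is a stop between vowels /e/ and /e/, so it spirantizes to the fricative [z]. /gimrepubikeded/ → gimrefuvixezed.
Rule 3 (nasal place assimilation): /m/ precedes the alveolar consonant /r/, so it assimilates in place to [n]. /gimrefuvixezed/ → ginrefuvixezed.
Rule 4 (final devoicing): /d/ is a voiced stop in word-final position, so it devoices to [t]. /ginrefuvixezed/ → ginrefuvixezet.

ginrefuvixezet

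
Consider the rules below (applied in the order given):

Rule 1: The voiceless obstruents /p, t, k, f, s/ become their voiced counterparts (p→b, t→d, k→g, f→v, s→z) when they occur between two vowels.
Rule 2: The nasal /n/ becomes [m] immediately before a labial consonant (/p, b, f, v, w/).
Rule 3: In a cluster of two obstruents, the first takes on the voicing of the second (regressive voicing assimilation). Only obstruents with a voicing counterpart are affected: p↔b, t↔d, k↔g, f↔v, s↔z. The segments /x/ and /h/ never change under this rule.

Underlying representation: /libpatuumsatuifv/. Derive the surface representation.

Rule 1 (intervocalic voicing): /t/ is a voiceless obstruent between vowels /a/ and /u/, so it voices to [d]. /t/ is a voiceless obstruent between vowels /a/ and /u/, so it voices to [d]. /libpatuumsatuifv/ → libpaduumsaduifv.
Rule 2 (nasal place assimilation): no segment meets the environment; /libpaduumsaduifv/ is unchanged.
Rule 3 (regressive voicing assimilation): /b/ precedes the voiceless obstruent /p/, so it devoices to [p] by assimilation. /f/ precedes the voiced obstruent /v/, so it voices to [v] by assimilation. /libpaduumsaduifv/ → lippaduumsaduivv.

lippaduumsaduivv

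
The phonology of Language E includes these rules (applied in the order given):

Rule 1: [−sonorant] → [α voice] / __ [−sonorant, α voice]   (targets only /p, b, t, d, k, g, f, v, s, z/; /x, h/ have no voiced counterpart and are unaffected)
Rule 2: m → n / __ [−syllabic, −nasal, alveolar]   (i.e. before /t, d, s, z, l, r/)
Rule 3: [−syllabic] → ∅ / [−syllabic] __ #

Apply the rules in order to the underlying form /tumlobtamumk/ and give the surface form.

Rule 1 (regressive voicing assimilation): /b/ precedes the voiceless obstruent /t/, so it devoices to [p] by assimilation. /tumlobtamumk/ → tumloptamumk.
Rule 2 (nasal place assimilation): /m/ precedes the alveolar consonant /l/, so it assimilates in place to [n]. /tumloptamumk/ → tunloptamumk.
Rule 3 (final cluster simplification): /k/ is the second consonant of a word-final cluster /mk/, so it deletes. /tunloptamumk/ → tunloptamum.

tunloptamum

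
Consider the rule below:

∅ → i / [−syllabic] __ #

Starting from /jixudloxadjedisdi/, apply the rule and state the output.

jixudloxadjedisdi

No segment of /jixudloxadjedisdi/ meets the structural description of the rule, so the form surfaces unchanged.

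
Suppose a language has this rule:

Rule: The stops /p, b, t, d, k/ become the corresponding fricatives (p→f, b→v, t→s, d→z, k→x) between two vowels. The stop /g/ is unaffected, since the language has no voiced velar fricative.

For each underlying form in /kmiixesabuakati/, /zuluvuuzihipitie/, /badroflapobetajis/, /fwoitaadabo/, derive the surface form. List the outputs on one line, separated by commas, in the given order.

kmiixesavuaxasi, zuluvuuzihifisie, badroflafovesajis, fwoisaazavo

/kmiixesabuakati/: /b/ is a stop between vowels /a/ and /u/, so it spirantizes to the fricative [v]. /k/ is a stop between vowels /a/ and /a/, so it spirantizes to the fricative [x]. /t/ is a stop between vowels /a/ and /i/, so it spirantizes to the fricative [s]. → [kmiixesavuaxasi].
/zuluvuuzihipitie/: /p/ is a stop between vowels /i/ and /i/, so it spirantizes to the fricative [f]. /t/ is a stop between vowels /i/ and /i/, so it spirantizes to the fricative [s]. → [zuluvuuzihifisie].
/badroflapobetajis/: /p/ is a stop between vowels /a/ and /o/, so it spirantizes to the fricative [f]. /b/ is a stop between vowels /o/ and /e/, so it spirantizes to the fricative [v]. /t/ is a stop between vowels /e/ and /a/, so it spirantizes to the fricative [s]. → [badroflafovesajis].
/fwoitaadabo/: /t/ is a stop between vowels /i/ and /a/, so it spirantizes to the fricative [s]. /d/ is a stop between vowels /a/ and /a/, so it spirantizes to the fricative [z]. /b/ is a stop between vowels /a/ and /o/, so it spirantizes to the fricative [v]. → [fwoisaazavo].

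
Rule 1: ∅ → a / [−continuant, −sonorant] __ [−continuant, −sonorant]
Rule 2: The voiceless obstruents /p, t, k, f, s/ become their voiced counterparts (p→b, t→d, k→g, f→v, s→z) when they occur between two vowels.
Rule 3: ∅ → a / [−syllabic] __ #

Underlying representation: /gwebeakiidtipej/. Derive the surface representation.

gwebeagiidadibeja

Rule 1 (stop-cluster a-epenthesis): /d/ and /t/ form a stop–stop cluster, so [a] is inserted between them. /gwebeakiidtipej/ → gwebeakiidatipej.
Rule 2 (intervocalic voicing): /k/ is a voiceless obstruent between vowels /a/ and /i/, so it voices to [g]. /t/ is a voiceless obstruent between vowels /a/ and /i/, so it voices to [d]. /p/ is a voiceless obstruent between vowels /i/ and /e/, so it voices to [b]. /gwebeakiidatipej/ → gwebeagiidadibej.
Rule 3 (final a-epenthesis): the form ends in the consonant /j/, so [a] is inserted word-finally. /gwebeagiidadibej/ → gwebeagiidadibeja.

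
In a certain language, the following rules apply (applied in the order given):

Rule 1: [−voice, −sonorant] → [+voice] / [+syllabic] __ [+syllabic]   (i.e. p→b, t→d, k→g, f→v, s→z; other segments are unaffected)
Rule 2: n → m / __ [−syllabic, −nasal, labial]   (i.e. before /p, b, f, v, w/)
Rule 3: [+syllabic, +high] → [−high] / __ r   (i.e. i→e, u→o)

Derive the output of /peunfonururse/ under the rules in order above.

Rule 1 (intervocalic voicing): no segment meets the environment; /peunfonururse/ is unchanged.
Rule 2 (nasal place assimilation): /n/ precedes the labial consonant /f/, so it assimilates in place to [m]. /peunfonururse/ → peumfonururse.
Rule 3 (pre-rhotic lowering): /u/ is a high vowel immediately before /r/, so it lowers to [o]. /u/ is a high vowel immediately before /r/, so it lowers to [o]. /peumfonururse/ → peumfonororse.

peumfonororse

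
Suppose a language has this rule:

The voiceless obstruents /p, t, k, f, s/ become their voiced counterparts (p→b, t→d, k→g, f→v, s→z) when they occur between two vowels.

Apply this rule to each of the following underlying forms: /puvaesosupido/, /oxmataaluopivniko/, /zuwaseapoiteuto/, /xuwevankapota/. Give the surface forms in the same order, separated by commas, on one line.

puvaezozubido, oxmadaaluobivnigo, zuwazeaboideudo, xuwevankaboda

/puvaesosupido/: /s/ is a voiceless obstruent between vowels /e/ and /o/, so it voices to [z]. /s/ is a voiceless obstruent between vowels /o/ and /u/, so it voices to [z]. /p/ is a voiceless obstruent between vowels /u/ and /i/, so it voices to [b]. → [puvaezozubido].
/oxmataaluopivniko/: /t/ is a voiceless obstruent between vowels /a/ and /a/, so it voices to [d]. /p/ is a voiceless obstruent between vowels /o/ and /i/, so it voices to [b]. /k/ is a voiceless obstruent between vowels /i/ and /o/, so it voices to [g]. → [oxmadaaluobivnigo].
/zuwaseapoiteuto/: /s/ is a voiceless obstruent between vowels /a/ and /e/, so it voices to [z]. /p/ is a voiceless obstruent between vowels /a/ and /o/, so it voices to [b]. /t/ is a voiceless obstruent between vowels /i/ and /e/, so it voices to [d]. /t/ is a voiceless obstruent between vowels /u/ and /o/, so it voices to [d]. → [zuwazeaboideudo].
/xuwevankapota/: /p/ is a voiceless obstruent between vowels /a/ and /o/, so it voices to [b]. /t/ is a voiceless obstruent between vowels /o/ and /a/, so it voices to [d]. → [xuwevankaboda].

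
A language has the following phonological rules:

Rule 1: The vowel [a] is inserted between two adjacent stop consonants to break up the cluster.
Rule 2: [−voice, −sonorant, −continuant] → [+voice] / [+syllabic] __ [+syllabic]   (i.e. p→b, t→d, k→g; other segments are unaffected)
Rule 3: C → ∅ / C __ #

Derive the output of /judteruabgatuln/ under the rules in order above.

judaderuabagadul

Rule 1 (stop-cluster a-epenthesis): /d/ and /t/ form a stop–stop cluster, so [a] is inserted between them. /b/ and /g/ form a stop–stop cluster, so [a] is inserted between them. /judteruabgatuln/ → judateruabagatuln.
Rule 2 (intervocalic voicing): /t/ is a voiceless stop between vowels /a/ and /e/, so it voices to [d]. /t/ is a voiceless stop between vowels /a/ and /u/, so it voices to [d]. /judateruabagatuln/ → judaderuabagaduln.
Rule 3 (final cluster simplification): /n/ is the second consonant of a word-final cluster /ln/, so it deletes. /judaderuabagaduln/ → judaderuabagadul.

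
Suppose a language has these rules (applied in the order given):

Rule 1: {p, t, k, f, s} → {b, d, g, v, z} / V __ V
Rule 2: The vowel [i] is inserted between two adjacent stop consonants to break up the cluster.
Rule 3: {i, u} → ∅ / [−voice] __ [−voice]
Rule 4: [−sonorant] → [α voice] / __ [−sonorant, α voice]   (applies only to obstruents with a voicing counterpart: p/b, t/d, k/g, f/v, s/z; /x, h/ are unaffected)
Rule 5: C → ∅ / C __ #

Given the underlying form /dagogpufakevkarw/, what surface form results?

dagogipuvagefkar

Rule 1 (intervocalic voicing): /f/ is a voiceless obstruent between vowels /u/ and /a/, so it voices to [v]. /k/ is a voiceless obstruent between vowels /a/ and /e/, so it voices to [g]. /dagogpufakevkarw/ → dagogpuvagevkarw.
Rule 2 (stop-cluster i-epenthesis): /g/ and /p/ form a stop–stop cluster, so [i] is inserted between them. /dagogpuvagevkarw/ → dagogipuvagevkarw.
Rule 3 (high vowel syncope): no segment meets the environment; /dagogipuvagevkarw/ is unchanged.
Rule 4 (regressive voicing assimilation): /v/ precedes the voiceless obstruent /k/, so it devoices to [f] by assimilation. /dagogipuvagevkarw/ → dagogipuvagefkarw.
Rule 5 (final cluster simplification): /w/ is the second consonant of a word-final cluster /rw/, so it deletes. /dagogipuvagefkarw/ → dagogipuvagefkar.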